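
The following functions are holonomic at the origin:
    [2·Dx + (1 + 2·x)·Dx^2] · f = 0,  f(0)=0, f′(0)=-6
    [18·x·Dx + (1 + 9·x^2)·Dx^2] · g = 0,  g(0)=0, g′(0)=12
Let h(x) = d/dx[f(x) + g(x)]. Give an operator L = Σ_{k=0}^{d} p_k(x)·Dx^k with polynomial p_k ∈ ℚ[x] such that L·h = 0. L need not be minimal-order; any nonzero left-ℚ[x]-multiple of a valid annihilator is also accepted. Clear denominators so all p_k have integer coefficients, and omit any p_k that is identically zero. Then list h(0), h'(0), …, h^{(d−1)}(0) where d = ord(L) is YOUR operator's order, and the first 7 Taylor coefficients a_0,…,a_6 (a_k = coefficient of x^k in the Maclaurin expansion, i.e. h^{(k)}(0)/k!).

f: a_k = 0, -6, 6, -8, 12, -96/5, 32, …
g: a_k = 0, 12, 0, -36, 0, 972/5, 0, …
L₀ := lclm(L_f,L_g); ord L₀ ≤ 2+2.
h=h₀': d/dx-closure on L₀ ⇒ L.
L = (-18 - 108·x + 486·x^2 + 324·x^3) + (-13 - 36·x + 135·x^2 + 972·x^3 + 648·x^4)·Dx + (-1 + 7·x + 18·x^2 + 81·x^3 + 243·x^4 + 162·x^5)·Dx^2  (order 2).
h: a_k = 6, 12, -132, 48, 876, 192, -9132, …
ICs: h(0) = 6, h′(0) = 12.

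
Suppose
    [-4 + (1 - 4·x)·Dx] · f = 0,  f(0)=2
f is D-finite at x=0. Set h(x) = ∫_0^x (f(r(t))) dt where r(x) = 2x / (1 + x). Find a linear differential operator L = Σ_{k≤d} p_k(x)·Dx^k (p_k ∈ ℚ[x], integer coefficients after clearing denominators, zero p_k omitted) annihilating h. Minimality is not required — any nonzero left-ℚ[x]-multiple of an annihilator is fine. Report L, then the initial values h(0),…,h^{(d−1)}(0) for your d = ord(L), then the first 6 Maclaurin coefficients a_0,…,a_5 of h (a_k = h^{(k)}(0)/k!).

L = 8·Dx + (-1 + 6·x + 7·x^2)·Dx^2  (order 2).
h: a_k = 0, 2, 8, 112/3, 196, 5488/5, …
ICs: h(0) = 0, h′(0) = 2.

f: a_k = 2, 8, 32, 128, 512, 2048, …
h₀=f(r): pull back L_f along r ⇒ L₀.
h=∫₀ˣh₀: take L = L₀·Dx.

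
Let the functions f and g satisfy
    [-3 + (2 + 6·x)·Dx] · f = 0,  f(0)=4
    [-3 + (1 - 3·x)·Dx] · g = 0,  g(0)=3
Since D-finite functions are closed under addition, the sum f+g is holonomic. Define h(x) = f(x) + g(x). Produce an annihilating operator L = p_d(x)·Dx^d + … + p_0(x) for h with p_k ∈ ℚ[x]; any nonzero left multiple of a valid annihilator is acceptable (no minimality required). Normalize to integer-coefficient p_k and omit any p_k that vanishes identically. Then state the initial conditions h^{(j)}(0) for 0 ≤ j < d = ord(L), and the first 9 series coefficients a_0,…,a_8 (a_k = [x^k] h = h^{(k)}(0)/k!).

L = (45 + 81·x) + (-27 - 126·x - 243·x^2)·Dx + (2 + 18·x - 18·x^2 - 162·x^3)·Dx^2  (order 2).
h: a_k = 7, 15, 45/2, 351/4, 7371/32, 48357/64, 544563/256, 3431403/512, 158428467/8192, …
ICs: h(0) = 7, h′(0) = 15.

f: a_k = 4, 6, -9/2, 27/4, -405/32, 1701/64, -15309/256, 72171/512, -2814669/8192, …
g: a_k = 3, 9, 27, 81, 243, 729, 2187, 6561, 19683, …
L₀ := lclm(L_f,L_g); ord L₀ ≤ 1+1.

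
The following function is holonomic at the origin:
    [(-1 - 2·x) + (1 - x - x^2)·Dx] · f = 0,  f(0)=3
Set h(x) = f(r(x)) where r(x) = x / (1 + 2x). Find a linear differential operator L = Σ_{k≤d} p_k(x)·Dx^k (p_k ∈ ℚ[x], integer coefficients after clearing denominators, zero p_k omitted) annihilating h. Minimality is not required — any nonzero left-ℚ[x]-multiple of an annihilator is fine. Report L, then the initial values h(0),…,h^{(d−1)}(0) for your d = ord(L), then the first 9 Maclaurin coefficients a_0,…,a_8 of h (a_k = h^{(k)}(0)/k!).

L = (-1 - 4·x) + (1 + 5·x + 7·x^2 + 2·x^3)·Dx  (order 1).
h: a_k = 3, 3, 0, -3, 9, -24, 63, -165, 432, …
ICs: h(0) = 3.

f: a_k = 3, 3, 6, 9, 15, 24, 39, 63, 102, …
h₀=f(r): pull back L_f along r ⇒ L₀.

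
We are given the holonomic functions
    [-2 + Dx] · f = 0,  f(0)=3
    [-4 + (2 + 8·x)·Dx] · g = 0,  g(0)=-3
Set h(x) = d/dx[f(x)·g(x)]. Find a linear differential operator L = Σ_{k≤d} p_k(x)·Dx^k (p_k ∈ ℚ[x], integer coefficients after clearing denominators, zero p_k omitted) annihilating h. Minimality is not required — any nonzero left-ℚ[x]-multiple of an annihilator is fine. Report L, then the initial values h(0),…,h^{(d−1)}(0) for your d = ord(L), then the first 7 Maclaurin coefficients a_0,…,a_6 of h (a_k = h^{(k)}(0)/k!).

L = (2 + 16·x + 16·x^2) + (-1 - 6·x - 8·x^2)·Dx  (order 1).
h: a_k = -36, -72, -144, 96, -672, 11712/5, -44416/5, …
ICs: h(0) = -36.

f: a_k = 3, 6, 6, 4, 2, 4/5, 4/15, …
g: a_k = -3, -6, 6, -12, 30, -84, 252, …
L₀ := L_f ⊗_s L_g (sym. prod.), ord ≤ 1.
h=h₀': d/dx-closure on L₀ ⇒ L.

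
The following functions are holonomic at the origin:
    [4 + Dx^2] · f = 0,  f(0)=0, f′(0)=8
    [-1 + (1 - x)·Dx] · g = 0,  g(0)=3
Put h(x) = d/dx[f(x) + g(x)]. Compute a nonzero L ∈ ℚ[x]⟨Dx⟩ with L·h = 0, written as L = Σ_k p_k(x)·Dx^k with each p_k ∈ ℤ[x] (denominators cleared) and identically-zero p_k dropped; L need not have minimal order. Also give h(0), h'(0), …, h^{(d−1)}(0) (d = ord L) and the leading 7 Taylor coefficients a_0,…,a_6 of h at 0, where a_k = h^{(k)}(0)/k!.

L = (64 - 32·x + 16·x^2) + (-20 + 36·x - 24·x^2 + 8·x^3)·Dx + (16 - 8·x + 4·x^2)·Dx^2 + (-5 + 9·x - 6·x^2 + 2·x^3)·Dx^3  (order 3).
h: a_k = 11, 6, -7, 12, 61/3, 18, 913/45, …
ICs: h(0) = 11, h′(0) = 6, h′′(0) = -14.

f: a_k = 0, 8, 0, -16/3, 0, 16/15, 0, …
g: a_k = 3, 3, 3, 3, 3, 3, 3, …
h₀=f+g: left-lcm gives L₀, ord ≤ 3.
Derive L from L₀ (diff closure).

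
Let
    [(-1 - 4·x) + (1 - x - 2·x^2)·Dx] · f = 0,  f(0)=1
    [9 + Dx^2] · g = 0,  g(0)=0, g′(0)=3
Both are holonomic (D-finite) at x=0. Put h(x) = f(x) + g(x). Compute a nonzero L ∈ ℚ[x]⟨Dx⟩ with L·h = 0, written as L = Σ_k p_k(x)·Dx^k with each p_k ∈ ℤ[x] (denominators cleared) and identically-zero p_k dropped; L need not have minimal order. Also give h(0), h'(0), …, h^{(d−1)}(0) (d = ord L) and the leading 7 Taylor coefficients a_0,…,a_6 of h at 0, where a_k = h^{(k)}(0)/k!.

L = (117 + 486·x + 135·x^2 + 360·x^3 + 540·x^4 + 432·x^5) + (-45 + 63·x + 81·x^2 - 153·x^3 - 18·x^4 + 324·x^5 + 216·x^6)·Dx + (13 + 54·x + 15·x^2 + 40·x^3 + 60·x^4 + 48·x^5)·Dx^2 + (-5 + 7·x + 9·x^2 - 17·x^3 - 2·x^4 + 36·x^5 + 24·x^6)·Dx^3  (order 3).
h: a_k = 1, 4, 3, 1/2, 11, 921/40, 43, …
ICs: h(0) = 1, h′(0) = 4, h′′(0) = 6.

f: a_k = 1, 1, 3, 5, 11, 21, 43, …
g: a_k = 0, 3, 0, -9/2, 0, 81/40, 0, …
Sum ⇒ L₀ = lclm(L_f,L_g) in ℚ(x)⟨Dx⟩.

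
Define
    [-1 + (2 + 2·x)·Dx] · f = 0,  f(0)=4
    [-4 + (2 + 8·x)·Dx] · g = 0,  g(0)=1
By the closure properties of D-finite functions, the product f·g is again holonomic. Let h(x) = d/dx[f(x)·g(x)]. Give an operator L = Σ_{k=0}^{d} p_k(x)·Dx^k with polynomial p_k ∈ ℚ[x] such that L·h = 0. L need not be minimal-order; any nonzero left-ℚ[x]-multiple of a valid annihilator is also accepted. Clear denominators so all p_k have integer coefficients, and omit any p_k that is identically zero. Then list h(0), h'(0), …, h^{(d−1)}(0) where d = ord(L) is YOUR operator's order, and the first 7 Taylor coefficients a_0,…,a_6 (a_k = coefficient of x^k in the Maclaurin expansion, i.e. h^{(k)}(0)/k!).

L = -9 + (-10 - 66·x - 120·x^2 - 64·x^3)·Dx  (order 1).
h: a_k = 10, -9, 135/4, -981/8, 28575/64, -210087/128, 3120075/512, …
ICs: h(0) = 10.

f: a_k = 4, 2, -1/2, 1/4, -5/32, 7/64, -21/256, …
g: a_k = 1, 2, -2, 4, -10, 28, -84, …
h₀=f·g: eliminate ⇒ L₀, order ≤ 1·1.
h₀' ⇒ L via d/dx closure of L₀.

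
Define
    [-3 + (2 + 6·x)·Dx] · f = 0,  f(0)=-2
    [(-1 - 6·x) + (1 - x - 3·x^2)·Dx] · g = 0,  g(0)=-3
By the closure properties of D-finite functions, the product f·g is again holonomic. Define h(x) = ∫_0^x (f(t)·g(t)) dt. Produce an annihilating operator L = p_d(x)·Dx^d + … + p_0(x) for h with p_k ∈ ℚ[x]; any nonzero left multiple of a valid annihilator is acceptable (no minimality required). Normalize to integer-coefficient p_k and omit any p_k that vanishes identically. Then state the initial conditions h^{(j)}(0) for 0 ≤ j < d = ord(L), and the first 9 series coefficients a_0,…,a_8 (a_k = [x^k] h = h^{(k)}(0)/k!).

L = (5 + 15·x + 27·x^2)·Dx + (-2 - 4·x + 12·x^2 + 18·x^3)·Dx^2  (order 2).
h: a_k = 0, 6, 15/2, 35/4, 651/32, 9033/320, 18139/256, 388533/3584, 2299587/8192, …
ICs: h(0) = 0, h′(0) = 6.

f: a_k = -2, -3, 9/4, -27/8, 405/64, -1701/128, 15309/512, -72171/1024, 2814669/16384, …
g: a_k = -3, -3, -12, -21, -57, -120, -291, -651, -1524, …
f·g: L₀ = L_f ⊗_s L_g, ord ≤ 1·1.
h=∫h₀ ⇒ L = L₀·Dx.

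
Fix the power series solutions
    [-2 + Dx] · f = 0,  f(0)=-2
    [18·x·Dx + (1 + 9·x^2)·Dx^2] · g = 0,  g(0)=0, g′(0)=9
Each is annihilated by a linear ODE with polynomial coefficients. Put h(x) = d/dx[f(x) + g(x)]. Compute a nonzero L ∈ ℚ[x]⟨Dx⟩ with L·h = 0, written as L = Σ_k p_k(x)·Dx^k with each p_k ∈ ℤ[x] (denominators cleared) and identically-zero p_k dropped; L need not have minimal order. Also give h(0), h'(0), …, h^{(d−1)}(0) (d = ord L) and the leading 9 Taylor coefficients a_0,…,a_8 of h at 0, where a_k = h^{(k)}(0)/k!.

L = (18 - 36·x - 486·x^2 - 324·x^3) + (-11 + 207·x^2 - 162·x^4)·Dx + (1 + 9·x + 18·x^2 + 81·x^3 + 81·x^4)·Dx^2  (order 2).
h: a_k = 5, -8, -89, -16/3, 2179/3, -16/15, -295261/45, -32/315, 18600427/315, …
ICs: h(0) = 5, h′(0) = -8.

f: a_k = -2, -4, -4, -8/3, -4/3, -8/15, -8/45, -16/315, -4/315, …
g: a_k = 0, 9, 0, -27, 0, 729/5, 0, -6561/7, 0, …
f+g: L₀ = lclm(L_f,L_g), ord ≤ 1+2.
Differentiate: ansatz ord ≤ ord L₀ ⇒ L.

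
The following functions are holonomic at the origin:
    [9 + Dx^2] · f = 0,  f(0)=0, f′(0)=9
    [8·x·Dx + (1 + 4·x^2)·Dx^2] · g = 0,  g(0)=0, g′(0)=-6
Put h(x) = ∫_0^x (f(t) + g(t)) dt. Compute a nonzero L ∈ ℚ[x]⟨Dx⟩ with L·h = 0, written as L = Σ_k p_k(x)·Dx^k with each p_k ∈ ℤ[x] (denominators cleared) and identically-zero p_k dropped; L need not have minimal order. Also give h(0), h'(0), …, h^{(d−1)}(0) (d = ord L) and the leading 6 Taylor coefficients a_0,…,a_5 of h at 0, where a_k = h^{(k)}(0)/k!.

f: a_k = 0, 9, 0, -27/2, 0, 243/40, …
g: a_k = 0, -6, 0, 8, 0, -96/5, …
f+g: L₀ = lclm(L_f,L_g), ord ≤ 2+2.
∫: right-multiply L₀ by Dx.
L = (-2808·x + 19008·x^3 + 10368·x^5)·Dx^2 + (9 + 1548·x^2 + 7344·x^4 + 5184·x^6)·Dx^3 + (-312·x + 2112·x^3 + 1152·x^5)·Dx^4 + (1 + 172·x^2 + 816·x^4 + 576·x^6)·Dx^5  (order 5).
h: a_k = 0, 0, 3/2, 0, -11/8, 0, …
ICs: h(0) = 0, h′(0) = 0, h′′(0) = 3, h′′′(0) = 0, h′′′′(0) = -33.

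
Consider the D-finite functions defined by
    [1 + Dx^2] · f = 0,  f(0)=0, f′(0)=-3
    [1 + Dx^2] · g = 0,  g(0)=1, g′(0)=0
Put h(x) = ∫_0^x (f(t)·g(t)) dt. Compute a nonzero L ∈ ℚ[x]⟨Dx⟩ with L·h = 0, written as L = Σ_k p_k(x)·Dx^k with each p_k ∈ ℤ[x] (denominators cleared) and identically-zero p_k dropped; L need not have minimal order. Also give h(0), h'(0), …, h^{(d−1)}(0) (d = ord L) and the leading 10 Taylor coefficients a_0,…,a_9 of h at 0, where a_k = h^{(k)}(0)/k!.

f: a_k = 0, -3, 0, 1/2, 0, -1/40, 0, 1/1680, 0, -1/120960, …
g: a_k = 1, 0, -1/2, 0, 1/24, 0, -1/720, 0, 1/40320, 0, …
Product ⇒ symmetric product L₀, ord ≤ 4.
h=∫h₀ ⇒ L = L₀·Dx.
L = 4·Dx^2 + Dx^4  (order 4).
h: a_k = 0, 0, -3/2, 0, 1/2, 0, -1/15, 0, 1/210, 0, …
ICs: h(0) = 0, h′(0) = 0, h′′(0) = -3, h′′′(0) = 0.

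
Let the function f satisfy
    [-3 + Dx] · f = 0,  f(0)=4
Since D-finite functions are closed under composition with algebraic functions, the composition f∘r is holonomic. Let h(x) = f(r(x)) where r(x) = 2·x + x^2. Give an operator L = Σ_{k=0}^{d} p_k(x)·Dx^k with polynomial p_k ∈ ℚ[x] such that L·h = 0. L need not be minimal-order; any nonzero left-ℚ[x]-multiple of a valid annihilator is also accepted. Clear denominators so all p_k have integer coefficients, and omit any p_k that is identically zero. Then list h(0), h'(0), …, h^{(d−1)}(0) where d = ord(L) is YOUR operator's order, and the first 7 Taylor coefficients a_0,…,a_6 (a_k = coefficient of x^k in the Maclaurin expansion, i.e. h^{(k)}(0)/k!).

f: a_k = 4, 12, 18, 18, 27/2, 81/10, 81/20, …
h₀=f(r): pull back L_f along r ⇒ L₀.
L = (-6 - 6·x) + Dx  (order 1).
h: a_k = 4, 24, 84, 216, 450, 3996/5, 6246/5, …
ICs: h(0) = 4.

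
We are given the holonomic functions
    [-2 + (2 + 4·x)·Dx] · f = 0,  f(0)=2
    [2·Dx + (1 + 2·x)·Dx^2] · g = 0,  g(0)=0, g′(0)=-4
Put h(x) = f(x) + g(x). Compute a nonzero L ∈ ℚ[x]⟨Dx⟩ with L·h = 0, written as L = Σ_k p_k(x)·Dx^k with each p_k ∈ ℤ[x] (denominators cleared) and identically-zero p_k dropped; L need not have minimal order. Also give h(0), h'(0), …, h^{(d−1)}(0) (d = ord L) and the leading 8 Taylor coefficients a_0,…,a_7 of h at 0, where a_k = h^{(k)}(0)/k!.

f: a_k = 2, 2, -1, 1, -5/4, 7/4, -21/8, 33/8, …
g: a_k = 0, -4, 4, -16/3, 8, -64/5, 64/3, -256/7, …
Weyl lclm of L_f,L_g ⇒ L₀ (ord ≤ 3).
L = 2·Dx + (5 + 10·x)·Dx^2 + (1 + 4·x + 4·x^2)·Dx^3  (order 3).
h: a_k = 2, -2, 3, -13/3, 27/4, -221/20, 449/24, -1817/56, …
ICs: h(0) = 2, h′(0) = -2, h′′(0) = 6.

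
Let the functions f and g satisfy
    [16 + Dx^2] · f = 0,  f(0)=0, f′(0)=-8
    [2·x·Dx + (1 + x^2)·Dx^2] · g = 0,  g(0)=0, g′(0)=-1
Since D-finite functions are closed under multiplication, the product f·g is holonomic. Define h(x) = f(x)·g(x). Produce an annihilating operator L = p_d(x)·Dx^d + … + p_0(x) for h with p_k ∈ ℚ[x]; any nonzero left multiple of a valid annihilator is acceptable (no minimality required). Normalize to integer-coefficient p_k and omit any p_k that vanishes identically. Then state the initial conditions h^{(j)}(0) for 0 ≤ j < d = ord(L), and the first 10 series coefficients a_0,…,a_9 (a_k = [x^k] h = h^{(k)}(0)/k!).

L = (5440 + 19136·x^2 + 25856·x^4 + 16384·x^6 + 4096·x^8) + (1152·x + 3200·x^3 + 3072·x^5 + 1024·x^7)·Dx + (612 + 2252·x^2 + 3168·x^4 + 2048·x^6 + 512·x^8)·Dx^2 + (72·x + 200·x^3 + 192·x^5 + 64·x^7)·Dx^3 + (17 + 66·x^2 + 97·x^4 + 64·x^6 + 16·x^8)·Dx^4  (order 4).
h: a_k = 0, 0, 8, 0, -24, 0, 232/9, 0, -88/5, 0, …
ICs: h(0) = 0, h′(0) = 0, h′′(0) = 16, h′′′(0) = 0.

f: a_k = 0, -8, 0, 64/3, 0, -256/15, 0, 2048/315, 0, -4096/2835, …
g: a_k = 0, -1, 0, 1/3, 0, -1/5, 0, 1/7, 0, -1/9, …
Product ⇒ symmetric product L₀, ord ≤ 4.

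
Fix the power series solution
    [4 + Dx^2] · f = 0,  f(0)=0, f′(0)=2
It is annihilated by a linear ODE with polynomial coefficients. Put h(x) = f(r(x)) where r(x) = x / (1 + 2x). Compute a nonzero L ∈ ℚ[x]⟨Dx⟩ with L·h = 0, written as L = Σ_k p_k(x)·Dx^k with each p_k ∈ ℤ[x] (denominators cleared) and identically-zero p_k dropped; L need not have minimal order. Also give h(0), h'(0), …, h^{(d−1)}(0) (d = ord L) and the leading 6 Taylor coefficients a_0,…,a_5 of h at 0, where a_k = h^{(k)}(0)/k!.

f: a_k = 0, 2, 0, -4/3, 0, 4/15, …
L₀ from L_f via x↦r, Dx↦r'^{-1}Dx.
L = 4 + (4 + 24·x + 48·x^2 + 32·x^3)·Dx + (1 + 8·x + 24·x^2 + 32·x^3 + 16·x^4)·Dx^2  (order 2).
h: a_k = 0, 2, -4, 20/3, -8, 4/15, …
ICs: h(0) = 0, h′(0) = 2.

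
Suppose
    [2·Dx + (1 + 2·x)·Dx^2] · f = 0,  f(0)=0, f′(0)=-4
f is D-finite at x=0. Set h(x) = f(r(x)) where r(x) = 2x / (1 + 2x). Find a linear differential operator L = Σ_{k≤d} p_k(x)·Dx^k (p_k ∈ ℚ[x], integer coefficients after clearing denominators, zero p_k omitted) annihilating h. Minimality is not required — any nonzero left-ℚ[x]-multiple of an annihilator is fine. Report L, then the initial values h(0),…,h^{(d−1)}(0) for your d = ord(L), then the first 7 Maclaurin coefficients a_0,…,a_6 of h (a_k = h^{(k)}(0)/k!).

f: a_k = 0, -4, 4, -16/3, 8, -64/5, 64/3, …
Substitute x→r, Dx→(1/r')Dx; clear ⇒ L₀.
L = (8 + 24·x)·Dx + (1 + 8·x + 12·x^2)·Dx^2  (order 2).
h: a_k = 0, -8, 32, -416/3, 640, -15488/5, 46592/3, …
ICs: h(0) = 0, h′(0) = -8.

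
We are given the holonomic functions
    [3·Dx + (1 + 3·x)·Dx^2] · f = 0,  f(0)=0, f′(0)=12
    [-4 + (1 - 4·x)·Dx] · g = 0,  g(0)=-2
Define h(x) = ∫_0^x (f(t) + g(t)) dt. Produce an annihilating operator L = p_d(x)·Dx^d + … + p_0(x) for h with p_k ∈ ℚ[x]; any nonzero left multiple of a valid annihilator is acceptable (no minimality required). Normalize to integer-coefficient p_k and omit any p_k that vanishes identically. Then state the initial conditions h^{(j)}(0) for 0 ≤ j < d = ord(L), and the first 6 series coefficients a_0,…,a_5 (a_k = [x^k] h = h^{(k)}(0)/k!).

L = (-432 - 288·x)·Dx^2 + (-78 - 720·x - 576·x^2)·Dx^3 + (11 + x - 144·x^2 - 144·x^3)·Dx^4  (order 4).
h: a_k = 0, -2, 2, -50/3, -23, -593/5, …
ICs: h(0) = 0, h′(0) = -2, h′′(0) = 4, h′′′(0) = -100.

f: a_k = 0, 12, -18, 36, -81, 972/5, …
g: a_k = -2, -8, -32, -128, -512, -2048, …
L₀ := lclm(L_f,L_g); ord L₀ ≤ 2+1.
∫: right-multiply L₀ by Dx.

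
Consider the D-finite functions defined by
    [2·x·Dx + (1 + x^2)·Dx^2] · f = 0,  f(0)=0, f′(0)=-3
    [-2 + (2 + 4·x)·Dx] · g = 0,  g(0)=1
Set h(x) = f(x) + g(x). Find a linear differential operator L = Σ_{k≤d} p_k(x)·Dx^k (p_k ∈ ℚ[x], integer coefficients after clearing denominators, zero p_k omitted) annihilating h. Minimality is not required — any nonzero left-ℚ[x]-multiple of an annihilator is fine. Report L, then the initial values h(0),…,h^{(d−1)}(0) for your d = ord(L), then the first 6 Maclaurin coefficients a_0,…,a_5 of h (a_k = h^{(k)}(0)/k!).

f: a_k = 0, -3, 0, 1, 0, -3/5, …
g: a_k = 1, 1, -1/2, 1/2, -5/8, 7/8, …
h₀=f+g: left-lcm gives L₀, ord ≤ 3.
L = (-4 - 20·x + 12·x^2 + 12·x^3)·Dx + (-10 - 16·x - 16·x^2 + 48·x^3 + 42·x^4)·Dx^2 + (-2 + 12·x^2 + 12·x^3 + 14·x^4 + 12·x^5)·Dx^3  (order 3).
h: a_k = 1, -2, -1/2, 3/2, -5/8, 11/40, …
ICs: h(0) = 1, h′(0) = -2, h′′(0) = -1.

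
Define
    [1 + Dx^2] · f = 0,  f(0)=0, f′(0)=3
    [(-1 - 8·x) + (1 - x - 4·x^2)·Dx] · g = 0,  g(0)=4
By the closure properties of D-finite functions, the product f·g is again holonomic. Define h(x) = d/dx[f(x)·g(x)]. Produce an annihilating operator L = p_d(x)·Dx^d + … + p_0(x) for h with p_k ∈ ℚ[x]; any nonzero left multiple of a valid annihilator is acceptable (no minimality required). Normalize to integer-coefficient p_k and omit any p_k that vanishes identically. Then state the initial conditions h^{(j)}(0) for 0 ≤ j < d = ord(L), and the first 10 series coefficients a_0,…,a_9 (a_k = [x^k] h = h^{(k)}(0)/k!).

L = (159 - 2·x - 7·x^2 + 8·x^3 + 16·x^4) + (22 + 178·x + 24·x^2 + 64·x^3)·Dx + (-7 + 6·x + 25·x^2 + 8·x^3 + 16·x^4)·Dx^2  (order 2).
h: a_k = 12, 24, 174, 424, 3381/2, 22863/5, 888089/60, 4336834/105, 411895657/3360, 1036399753/3024, …
ICs: h(0) = 12, h′(0) = 24.

f: a_k = 0, 3, 0, -1/2, 0, 1/40, 0, -1/1680, 0, 1/120960, …
g: a_k = 4, 4, 20, 36, 116, 260, 724, 1764, 4660, 11716, …
Product ⇒ symmetric product L₀, ord ≤ 2.
h₀' ⇒ L via d/dx closure of L₀.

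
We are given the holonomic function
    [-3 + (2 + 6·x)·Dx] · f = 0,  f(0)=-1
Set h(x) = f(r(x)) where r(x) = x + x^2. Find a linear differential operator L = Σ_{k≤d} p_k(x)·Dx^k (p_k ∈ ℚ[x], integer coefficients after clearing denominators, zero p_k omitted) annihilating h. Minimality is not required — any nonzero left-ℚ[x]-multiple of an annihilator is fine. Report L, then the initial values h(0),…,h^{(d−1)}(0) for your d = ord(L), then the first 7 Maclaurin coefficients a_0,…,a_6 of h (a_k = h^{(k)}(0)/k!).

f: a_k = -1, -3/2, 9/8, -27/16, 405/128, -1701/256, 15309/1024, …
Substitute x→r, Dx→(1/r')Dx; clear ⇒ L₀.
L = (-3 - 6·x) + (2 + 6·x + 6·x^2)·Dx  (order 1).
h: a_k = -1, -3/2, -3/8, 9/16, -99/128, 243/256, -999/1024, …
ICs: h(0) = -1.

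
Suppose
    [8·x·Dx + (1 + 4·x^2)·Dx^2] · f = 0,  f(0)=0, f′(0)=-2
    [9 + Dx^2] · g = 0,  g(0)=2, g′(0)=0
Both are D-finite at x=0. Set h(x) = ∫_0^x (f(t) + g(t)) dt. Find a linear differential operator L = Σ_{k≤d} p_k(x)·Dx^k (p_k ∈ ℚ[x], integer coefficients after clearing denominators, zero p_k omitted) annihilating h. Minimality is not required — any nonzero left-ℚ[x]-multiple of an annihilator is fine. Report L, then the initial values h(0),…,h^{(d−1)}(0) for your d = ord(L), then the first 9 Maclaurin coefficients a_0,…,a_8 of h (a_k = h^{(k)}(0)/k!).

L = (-2808·x + 19008·x^3 + 10368·x^5)·Dx^2 + (9 + 1548·x^2 + 7344·x^4 + 5184·x^6)·Dx^3 + (-312·x + 2112·x^3 + 1152·x^5)·Dx^4 + (1 + 172·x^2 + 816·x^4 + 576·x^6)·Dx^5  (order 5).
h: a_k = 0, 2, -1, -3, 2/3, 27/20, -16/15, -81/280, 16/7, …
ICs: h(0) = 0, h′(0) = 2, h′′(0) = -2, h′′′(0) = -18, h′′′′(0) = 16.

f: a_k = 0, -2, 0, 8/3, 0, -32/5, 0, 128/7, 0, …
g: a_k = 2, 0, -9, 0, 27/4, 0, -81/40, 0, 729/2240, …
f+g: L₀ = lclm(L_f,L_g), ord ≤ 2+2.
h=∫h₀ ⇒ L = L₀·Dx.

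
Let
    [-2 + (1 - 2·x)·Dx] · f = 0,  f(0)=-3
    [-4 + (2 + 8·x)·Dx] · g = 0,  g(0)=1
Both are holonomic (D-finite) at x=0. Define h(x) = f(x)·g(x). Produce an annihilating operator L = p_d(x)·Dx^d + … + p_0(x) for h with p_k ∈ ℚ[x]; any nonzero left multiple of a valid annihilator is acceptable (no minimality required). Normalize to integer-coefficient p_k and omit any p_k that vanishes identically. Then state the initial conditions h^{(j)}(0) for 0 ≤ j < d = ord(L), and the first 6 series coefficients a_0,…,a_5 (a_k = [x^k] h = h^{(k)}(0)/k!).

f: a_k = -3, -6, -12, -24, -48, -96, …
g: a_k = 1, 2, -2, 4, -10, 28, …
Sym-product of L_f,L_g gives L₀ (≤ ord 1).
L = (4 + 4·x) + (-1 - 2·x + 8·x^2)·Dx  (order 1).
h: a_k = -3, -12, -18, -48, -66, -216, …
ICs: h(0) = -3.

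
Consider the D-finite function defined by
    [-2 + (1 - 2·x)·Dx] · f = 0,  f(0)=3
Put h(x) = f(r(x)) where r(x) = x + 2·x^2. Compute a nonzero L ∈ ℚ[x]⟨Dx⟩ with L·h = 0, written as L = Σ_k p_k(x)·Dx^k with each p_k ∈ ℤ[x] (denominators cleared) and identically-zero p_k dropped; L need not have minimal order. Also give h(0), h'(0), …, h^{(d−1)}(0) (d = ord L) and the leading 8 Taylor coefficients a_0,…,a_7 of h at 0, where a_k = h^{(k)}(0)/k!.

f: a_k = 3, 6, 12, 24, 48, 96, 192, 384, …
Substitute x→r, Dx→(1/r')Dx; clear ⇒ L₀.
L = (2 + 8·x) + (-1 + 2·x + 4·x^2)·Dx  (order 1).
h: a_k = 3, 6, 24, 72, 240, 768, 2496, 8064, …
ICs: h(0) = 3.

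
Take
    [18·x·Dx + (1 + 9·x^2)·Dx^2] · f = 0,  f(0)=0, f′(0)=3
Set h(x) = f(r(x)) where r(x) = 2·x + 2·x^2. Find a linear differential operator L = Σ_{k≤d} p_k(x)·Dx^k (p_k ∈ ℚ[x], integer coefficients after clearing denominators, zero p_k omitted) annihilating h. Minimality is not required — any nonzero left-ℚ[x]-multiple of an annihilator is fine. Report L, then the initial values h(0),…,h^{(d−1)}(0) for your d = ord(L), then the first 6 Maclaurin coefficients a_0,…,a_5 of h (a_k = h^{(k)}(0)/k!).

f: a_k = 0, 3, 0, -9, 0, 243/5, …
h₀=f(r): pull back L_f along r ⇒ L₀.
L = (-2 + 72·x + 288·x^2 + 432·x^3 + 216·x^4)·Dx + (1 + 2·x + 36·x^2 + 144·x^3 + 180·x^4 + 72·x^5)·Dx^2  (order 2).
h: a_k = 0, 6, 6, -72, -216, 6696/5, …
ICs: h(0) = 0, h′(0) = 6.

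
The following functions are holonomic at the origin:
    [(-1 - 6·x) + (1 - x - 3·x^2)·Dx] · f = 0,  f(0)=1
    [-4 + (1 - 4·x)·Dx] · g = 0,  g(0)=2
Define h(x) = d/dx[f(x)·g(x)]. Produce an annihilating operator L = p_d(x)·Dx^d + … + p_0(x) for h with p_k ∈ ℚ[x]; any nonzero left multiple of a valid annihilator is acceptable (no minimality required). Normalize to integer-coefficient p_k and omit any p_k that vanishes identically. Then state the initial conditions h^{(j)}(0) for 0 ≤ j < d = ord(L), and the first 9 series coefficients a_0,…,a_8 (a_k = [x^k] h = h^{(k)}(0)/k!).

L = (48 - 102·x - 354·x^2 + 192·x^3 + 1728·x^4) + (-5 + 27·x + 21·x^2 - 238·x^3 + 60·x^4 + 432·x^5)·Dx  (order 1).
h: a_k = 10, 96, 618, 3448, 17640, 85836, 403606, 1853184, 8360190, …
ICs: h(0) = 10.

f: a_k = 1, 1, 4, 7, 19, 40, 97, 217, 508, …
g: a_k = 2, 8, 32, 128, 512, 2048, 8192, 32768, 131072, …
h₀=f·g: eliminate ⇒ L₀, order ≤ 1·1.
h=h₀': d/dx-closure on L₀ ⇒ L.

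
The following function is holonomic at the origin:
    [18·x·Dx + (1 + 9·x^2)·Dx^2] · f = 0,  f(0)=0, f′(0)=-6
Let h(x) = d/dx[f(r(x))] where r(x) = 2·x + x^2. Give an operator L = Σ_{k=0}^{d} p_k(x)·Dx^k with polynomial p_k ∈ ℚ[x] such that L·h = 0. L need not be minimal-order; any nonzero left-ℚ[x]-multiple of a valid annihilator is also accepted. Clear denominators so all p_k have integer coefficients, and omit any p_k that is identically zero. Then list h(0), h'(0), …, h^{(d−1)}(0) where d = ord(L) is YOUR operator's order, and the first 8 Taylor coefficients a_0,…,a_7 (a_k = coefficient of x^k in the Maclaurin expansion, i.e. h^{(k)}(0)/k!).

L = (-1 + 72·x + 144·x^2 + 108·x^3 + 27·x^4) + (1 + x + 36·x^2 + 72·x^3 + 45·x^4 + 9·x^5)·Dx  (order 1).
h: a_k = -12, -12, 432, 864, -15012, -46548, 505440, 2208384, …
ICs: h(0) = -12.

f: a_k = 0, -6, 0, 18, 0, -486/5, 0, 4374/7, …
f∘r: x↦r, Dx↦Dx/r' in L_f ⇒ L₀.
Derive L from L₀ (diff closure).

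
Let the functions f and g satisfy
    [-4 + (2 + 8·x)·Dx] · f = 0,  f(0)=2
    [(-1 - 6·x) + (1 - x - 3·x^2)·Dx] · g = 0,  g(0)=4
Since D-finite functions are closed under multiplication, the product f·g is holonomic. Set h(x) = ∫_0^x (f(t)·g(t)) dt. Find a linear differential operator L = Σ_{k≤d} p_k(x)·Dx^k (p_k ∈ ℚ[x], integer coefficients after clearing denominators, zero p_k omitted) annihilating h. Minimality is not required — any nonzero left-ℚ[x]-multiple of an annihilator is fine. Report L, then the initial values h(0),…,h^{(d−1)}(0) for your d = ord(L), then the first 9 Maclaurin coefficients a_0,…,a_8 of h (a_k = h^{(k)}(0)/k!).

L = (3 + 8·x + 18·x^2)·Dx + (-1 - 3·x + 7·x^2 + 12·x^3)·Dx^2  (order 2).
h: a_k = 0, 8, 12, 32/3, 34, 152/5, 392/3, 568/7, 629, …
ICs: h(0) = 0, h′(0) = 8.

f: a_k = 2, 4, -4, 8, -20, 56, -168, 528, -1716, …
g: a_k = 4, 4, 16, 28, 76, 160, 388, 868, 2032, …
f·g: L₀ = L_f ⊗_s L_g, ord ≤ 1·1.
h=∫₀ˣh₀: take L = L₀·Dx.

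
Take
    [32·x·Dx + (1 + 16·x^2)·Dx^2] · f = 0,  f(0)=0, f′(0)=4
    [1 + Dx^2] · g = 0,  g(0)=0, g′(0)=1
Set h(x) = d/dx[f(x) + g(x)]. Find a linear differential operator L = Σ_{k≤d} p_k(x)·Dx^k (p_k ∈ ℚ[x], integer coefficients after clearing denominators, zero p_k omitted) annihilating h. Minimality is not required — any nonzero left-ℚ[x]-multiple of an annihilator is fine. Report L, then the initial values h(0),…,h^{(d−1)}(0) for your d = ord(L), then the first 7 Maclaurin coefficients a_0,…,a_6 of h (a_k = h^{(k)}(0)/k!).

L = (-6112·x + 99328·x^3 + 8192·x^5) + (-31 + 1072·x^2 + 25344·x^4 + 4096·x^6)·Dx + (-6112·x + 99328·x^3 + 8192·x^5)·Dx^2 + (-31 + 1072·x^2 + 25344·x^4 + 4096·x^6)·Dx^3  (order 3).
h: a_k = 5, 0, -129/2, 0, 24577/24, 0, -11796481/720, …
ICs: h(0) = 5, h′(0) = 0, h′′(0) = -129.

f: a_k = 0, 4, 0, -64/3, 0, 1024/5, 0, …
g: a_k = 0, 1, 0, -1/6, 0, 1/120, 0, …
L₀ := lclm(L_f,L_g); ord L₀ ≤ 2+2.
h₀' ⇒ L via d/dx closure of L₀.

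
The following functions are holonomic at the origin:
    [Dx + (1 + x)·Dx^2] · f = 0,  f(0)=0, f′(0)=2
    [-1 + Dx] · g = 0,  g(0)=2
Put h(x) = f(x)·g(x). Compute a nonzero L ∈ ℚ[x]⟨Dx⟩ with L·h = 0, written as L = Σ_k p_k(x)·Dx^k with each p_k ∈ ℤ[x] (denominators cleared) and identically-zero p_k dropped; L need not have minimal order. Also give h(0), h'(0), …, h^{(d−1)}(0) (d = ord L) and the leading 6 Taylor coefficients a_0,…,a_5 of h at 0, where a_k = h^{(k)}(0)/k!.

f: a_k = 0, 2, -1, 2/3, -1/2, 2/5, …
g: a_k = 2, 2, 1, 1/3, 1/12, 1/60, …
L₀ := L_f ⊗_s L_g (sym. prod.), ord ≤ 2.
L = x + (-1 - 2·x)·Dx + (1 + x)·Dx^2  (order 2).
h: a_k = 0, 4, 2, 4/3, 0, 3/10, …
ICs: h(0) = 0, h′(0) = 4.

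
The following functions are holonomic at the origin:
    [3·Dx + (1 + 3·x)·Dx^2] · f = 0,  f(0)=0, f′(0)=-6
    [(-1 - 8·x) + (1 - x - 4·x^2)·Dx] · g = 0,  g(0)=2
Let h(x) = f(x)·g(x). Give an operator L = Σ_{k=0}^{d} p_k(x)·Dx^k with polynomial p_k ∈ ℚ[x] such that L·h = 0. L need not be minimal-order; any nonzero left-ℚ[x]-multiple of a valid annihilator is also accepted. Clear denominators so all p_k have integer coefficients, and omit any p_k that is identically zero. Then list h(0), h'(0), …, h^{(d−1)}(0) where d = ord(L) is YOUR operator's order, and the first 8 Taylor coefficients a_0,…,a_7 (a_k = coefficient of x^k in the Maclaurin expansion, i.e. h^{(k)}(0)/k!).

L = (11 + 48·x) + (-1 + 25·x + 60·x^2)·Dx + (-1 - 2·x + 7·x^2 + 12·x^3)·Dx^2  (order 2).
h: a_k = 0, -12, 6, -78, 27, -2397/5, 573/5, -21369/7, …
ICs: h(0) = 0, h′(0) = -12.

f: a_k = 0, -6, 9, -18, 81/2, -486/5, 243, -4374/7, …
g: a_k = 2, 2, 10, 18, 58, 130, 362, 882, …
f·g: L₀ = L_f ⊗_s L_g, ord ≤ 2·1.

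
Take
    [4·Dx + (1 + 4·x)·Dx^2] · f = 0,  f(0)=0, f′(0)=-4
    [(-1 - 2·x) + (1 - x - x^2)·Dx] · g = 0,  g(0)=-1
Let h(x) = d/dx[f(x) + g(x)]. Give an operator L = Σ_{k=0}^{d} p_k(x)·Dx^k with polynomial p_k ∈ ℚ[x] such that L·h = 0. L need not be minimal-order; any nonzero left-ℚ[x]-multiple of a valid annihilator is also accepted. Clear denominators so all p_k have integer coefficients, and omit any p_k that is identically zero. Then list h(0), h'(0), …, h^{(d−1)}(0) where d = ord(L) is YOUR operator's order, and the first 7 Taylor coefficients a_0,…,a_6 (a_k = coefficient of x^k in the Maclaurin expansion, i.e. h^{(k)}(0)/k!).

f: a_k = 0, -4, 8, -64/3, 64, -1024/5, 2048/3, …
g: a_k = -1, -1, -2, -3, -5, -8, -13, …
Sum ⇒ L₀ = lclm(L_f,L_g) in ℚ(x)⟨Dx⟩.
Differentiate: ansatz ord ≤ ord L₀ ⇒ L.
L = (-100 - 272·x - 392·x^2 - 144·x^3 - 96·x^4) + (7 - 96·x - 434·x^2 - 540·x^3 - 304·x^4 - 160·x^5)·Dx + (4 + 25·x + 28·x^2 - 46·x^3 - 73·x^4 - 76·x^5 - 32·x^6)·Dx^2  (order 2).
h: a_k = -5, 12, -73, 236, -1064, 4018, -16531, …
ICs: h(0) = -5, h′(0) = 12.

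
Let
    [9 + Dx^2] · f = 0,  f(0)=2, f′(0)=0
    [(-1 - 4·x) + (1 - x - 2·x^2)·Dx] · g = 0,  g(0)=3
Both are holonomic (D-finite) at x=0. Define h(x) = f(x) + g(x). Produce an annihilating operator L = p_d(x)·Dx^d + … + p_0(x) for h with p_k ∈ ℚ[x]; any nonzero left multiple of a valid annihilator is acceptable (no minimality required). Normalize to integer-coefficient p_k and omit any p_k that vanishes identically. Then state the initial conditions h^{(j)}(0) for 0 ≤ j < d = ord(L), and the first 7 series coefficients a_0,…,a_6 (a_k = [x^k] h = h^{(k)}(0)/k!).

f: a_k = 2, 0, -9, 0, 27/4, 0, -81/40, …
g: a_k = 3, 3, 9, 15, 33, 63, 129, …
L₀ := lclm(L_f,L_g); ord L₀ ≤ 2+1.
L = (-117 - 486·x - 135·x^2 - 360·x^3 - 540·x^4 - 432·x^5) + (45 - 63·x - 81·x^2 + 153·x^3 + 18·x^4 - 324·x^5 - 216·x^6)·Dx + (-13 - 54·x - 15·x^2 - 40·x^3 - 60·x^4 - 48·x^5)·Dx^2 + (5 - 7·x - 9·x^2 + 17·x^3 + 2·x^4 - 36·x^5 - 24·x^6)·Dx^3  (order 3).
h: a_k = 5, 3, 0, 15, 159/4, 63, 5079/40, …
ICs: h(0) = 5, h′(0) = 3, h′′(0) = 0.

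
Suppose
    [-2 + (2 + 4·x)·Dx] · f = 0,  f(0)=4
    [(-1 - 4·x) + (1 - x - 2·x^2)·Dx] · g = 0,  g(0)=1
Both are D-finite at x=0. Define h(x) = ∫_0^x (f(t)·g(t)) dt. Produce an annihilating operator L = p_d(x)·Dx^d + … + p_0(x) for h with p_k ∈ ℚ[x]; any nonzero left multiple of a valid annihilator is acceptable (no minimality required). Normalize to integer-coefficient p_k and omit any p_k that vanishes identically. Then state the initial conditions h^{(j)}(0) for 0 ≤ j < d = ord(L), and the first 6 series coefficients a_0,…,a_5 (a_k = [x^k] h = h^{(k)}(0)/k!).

L = (2 + 5·x + 6·x^2)·Dx + (-1 - x + 4·x^2 + 4·x^3)·Dx^2  (order 2).
h: a_k = 0, 4, 4, 14/3, 8, 23/2, …
ICs: h(0) = 0, h′(0) = 4.

f: a_k = 4, 4, -2, 2, -5/2, 7/2, …
g: a_k = 1, 1, 3, 5, 11, 21, …
Product ⇒ symmetric product L₀, ord ≤ 1.
h=∫₀ˣh₀: take L = L₀·Dx.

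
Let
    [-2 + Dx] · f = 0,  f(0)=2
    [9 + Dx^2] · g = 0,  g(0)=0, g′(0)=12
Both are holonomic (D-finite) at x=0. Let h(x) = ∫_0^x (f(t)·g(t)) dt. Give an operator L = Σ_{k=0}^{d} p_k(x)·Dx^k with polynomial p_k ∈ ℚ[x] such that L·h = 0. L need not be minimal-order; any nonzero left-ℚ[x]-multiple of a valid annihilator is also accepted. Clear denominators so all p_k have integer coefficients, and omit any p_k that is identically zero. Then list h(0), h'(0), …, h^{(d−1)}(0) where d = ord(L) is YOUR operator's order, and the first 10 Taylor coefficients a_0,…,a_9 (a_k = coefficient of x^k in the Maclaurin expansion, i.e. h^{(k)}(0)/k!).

f: a_k = 2, 4, 4, 8/3, 4/3, 8/15, 8/45, 16/315, 4/315, 8/2835, …
g: a_k = 0, 12, 0, -18, 0, 81/10, 0, -243/140, 0, 243/1120, …
f·g: L₀ = L_f ⊗_s L_g, ord ≤ 1·2.
h=∫₀ˣh₀: take L = L₀·Dx.
L = 13·Dx - 4·Dx^2 + Dx^3  (order 3).
h: a_k = 0, 0, 12, 16, 3, -8, -199/30, -46/35, 1483/1680, 17/27, …
ICs: h(0) = 0, h′(0) = 0, h′′(0) = 24.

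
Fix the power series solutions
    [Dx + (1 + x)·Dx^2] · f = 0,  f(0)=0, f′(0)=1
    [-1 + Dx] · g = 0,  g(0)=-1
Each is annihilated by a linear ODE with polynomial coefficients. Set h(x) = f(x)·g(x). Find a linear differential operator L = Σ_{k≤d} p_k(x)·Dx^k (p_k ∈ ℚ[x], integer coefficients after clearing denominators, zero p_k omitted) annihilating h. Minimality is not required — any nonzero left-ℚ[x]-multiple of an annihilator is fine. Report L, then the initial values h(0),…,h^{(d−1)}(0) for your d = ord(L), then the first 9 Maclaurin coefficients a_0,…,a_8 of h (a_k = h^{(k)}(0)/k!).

L = x + (-1 - 2·x)·Dx + (1 + x)·Dx^2  (order 2).
h: a_k = 0, -1, -1/2, -1/3, 0, -3/40, 7/144, -23/504, 29/720, …
ICs: h(0) = 0, h′(0) = -1.

f: a_k = 0, 1, -1/2, 1/3, -1/4, 1/5, -1/6, 1/7, -1/8, …
g: a_k = -1, -1, -1/2, -1/6, -1/24, -1/120, -1/720, -1/5040, -1/40320, …
Product ⇒ symmetric product L₀, ord ≤ 2.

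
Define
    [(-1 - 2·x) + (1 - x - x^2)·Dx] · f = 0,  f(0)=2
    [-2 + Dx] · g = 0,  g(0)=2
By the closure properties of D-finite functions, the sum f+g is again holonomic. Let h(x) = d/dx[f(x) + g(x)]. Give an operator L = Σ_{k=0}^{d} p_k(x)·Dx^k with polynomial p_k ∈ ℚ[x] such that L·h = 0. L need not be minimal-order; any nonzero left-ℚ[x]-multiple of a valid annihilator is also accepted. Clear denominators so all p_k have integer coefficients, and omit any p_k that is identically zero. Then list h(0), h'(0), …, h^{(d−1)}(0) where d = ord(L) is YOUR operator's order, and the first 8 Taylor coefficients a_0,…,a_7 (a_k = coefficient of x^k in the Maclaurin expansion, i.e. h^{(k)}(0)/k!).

f: a_k = 2, 2, 4, 6, 10, 16, 26, 42, …
g: a_k = 2, 4, 4, 8/3, 4/3, 8/15, 8/45, 16/315, …
f+g: L₀ = lclm(L_f,L_g), ord ≤ 1+1.
h=h₀': d/dx-closure on L₀ ⇒ L.
L = (10 + 44·x + 44·x^2 + 48·x^3 + 12·x^4) + (-7 - 24·x - 28·x^2 - 12·x^3 + 10·x^4 + 4·x^5)·Dx + (1 + x + 3·x^2 - 6·x^3 - 8·x^4 - 2·x^5)·Dx^2  (order 2).
h: a_k = 6, 16, 26, 136/3, 248/3, 2356/15, 13246/45, 171392/315, …
ICs: h(0) = 6, h′(0) = 16.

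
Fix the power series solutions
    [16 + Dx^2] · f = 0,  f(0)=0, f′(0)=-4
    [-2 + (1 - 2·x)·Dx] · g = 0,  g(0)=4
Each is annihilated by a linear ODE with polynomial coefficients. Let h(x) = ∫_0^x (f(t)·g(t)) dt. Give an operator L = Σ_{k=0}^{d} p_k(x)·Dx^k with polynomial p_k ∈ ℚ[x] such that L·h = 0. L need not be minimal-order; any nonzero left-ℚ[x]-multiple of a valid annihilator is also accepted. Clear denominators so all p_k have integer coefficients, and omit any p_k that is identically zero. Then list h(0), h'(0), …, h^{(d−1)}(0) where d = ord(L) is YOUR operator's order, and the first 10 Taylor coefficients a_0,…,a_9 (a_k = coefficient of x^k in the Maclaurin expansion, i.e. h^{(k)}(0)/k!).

L = (-16 + 32·x)·Dx + 4·Dx^2 + (-1 + 2·x)·Dx^3  (order 3).
h: a_k = 0, 0, -8, -32/3, -16/3, -128/15, -896/45, -512/15, -18304/315, -292864/2835, …
ICs: h(0) = 0, h′(0) = 0, h′′(0) = -16.

f: a_k = 0, -4, 0, 32/3, 0, -128/15, 0, 1024/315, 0, -2048/2835, …
g: a_k = 4, 8, 16, 32, 64, 128, 256, 512, 1024, 2048, …
Product ⇒ symmetric product L₀, ord ≤ 2.
∫: right-multiply L₀ by Dx.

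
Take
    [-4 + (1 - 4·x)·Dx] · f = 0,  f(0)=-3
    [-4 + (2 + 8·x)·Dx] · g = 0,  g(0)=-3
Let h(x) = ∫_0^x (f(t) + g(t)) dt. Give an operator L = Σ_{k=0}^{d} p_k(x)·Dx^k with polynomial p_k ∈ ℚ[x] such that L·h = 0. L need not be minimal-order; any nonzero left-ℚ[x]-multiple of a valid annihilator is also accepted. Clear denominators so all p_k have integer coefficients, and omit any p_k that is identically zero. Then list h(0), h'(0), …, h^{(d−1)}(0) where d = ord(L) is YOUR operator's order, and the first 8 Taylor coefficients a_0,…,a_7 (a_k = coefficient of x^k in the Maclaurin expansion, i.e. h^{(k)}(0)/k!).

L = (-40 - 96·x)·Dx + (18 + 112·x + 288·x^2)·Dx^2 + (-1 - 12·x + 16·x^2 + 192·x^3)·Dx^3  (order 3).
h: a_k = 0, -6, -9, -14, -51, -738/5, -526, -12036/7, …
ICs: h(0) = 0, h′(0) = -6, h′′(0) = -18.

f: a_k = -3, -12, -48, -192, -768, -3072, -12288, -49152, …
g: a_k = -3, -6, 6, -12, 30, -84, 252, -792, …
Sum ⇒ L₀ = lclm(L_f,L_g) in ℚ(x)⟨Dx⟩.
h=∫h₀ ⇒ L = L₀·Dx.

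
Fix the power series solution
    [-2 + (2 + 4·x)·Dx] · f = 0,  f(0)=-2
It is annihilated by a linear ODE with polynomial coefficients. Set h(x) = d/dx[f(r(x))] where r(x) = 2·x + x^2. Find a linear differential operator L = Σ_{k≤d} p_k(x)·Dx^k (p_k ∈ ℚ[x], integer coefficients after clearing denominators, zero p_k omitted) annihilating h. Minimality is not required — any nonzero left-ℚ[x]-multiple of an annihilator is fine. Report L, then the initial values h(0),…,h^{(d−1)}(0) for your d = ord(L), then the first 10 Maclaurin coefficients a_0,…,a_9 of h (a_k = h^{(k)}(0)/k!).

L = -1 + (-1 - 5·x - 6·x^2 - 2·x^3)·Dx  (order 1).
h: a_k = -4, 4, -12, 36, -110, 342, -1078, 3434, -22059/2, 71315/2, …
ICs: h(0) = -4.

f: a_k = -2, -2, 1, -1, 5/4, -7/4, 21/8, -33/8, 429/64, -715/64, …
f∘r: x↦r, Dx↦Dx/r' in L_f ⇒ L₀.
h₀' ⇒ L via d/dx closure of L₀.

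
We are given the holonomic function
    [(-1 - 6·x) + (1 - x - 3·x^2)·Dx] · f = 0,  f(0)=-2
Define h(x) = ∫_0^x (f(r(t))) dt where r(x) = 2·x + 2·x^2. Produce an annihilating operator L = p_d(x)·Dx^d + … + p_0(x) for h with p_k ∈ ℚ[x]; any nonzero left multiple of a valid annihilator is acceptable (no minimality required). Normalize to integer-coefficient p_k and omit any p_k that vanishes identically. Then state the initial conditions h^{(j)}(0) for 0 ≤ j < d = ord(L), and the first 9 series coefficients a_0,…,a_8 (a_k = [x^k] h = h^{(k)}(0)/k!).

f: a_k = -2, -2, -8, -14, -38, -80, -194, -434, -1016, …
h₀=f(r): pull back L_f along r ⇒ L₀.
Integrate: L := L₀·Dx.
L = (2 + 28·x + 72·x^2 + 48·x^3)·Dx + (-1 + 2·x + 14·x^2 + 24·x^3 + 12·x^4)·Dx^2  (order 2).
h: a_k = 0, -2, -2, -12, -44, -976/5, -888, -28976/7, -19760, …
ICs: h(0) = 0, h′(0) = -2.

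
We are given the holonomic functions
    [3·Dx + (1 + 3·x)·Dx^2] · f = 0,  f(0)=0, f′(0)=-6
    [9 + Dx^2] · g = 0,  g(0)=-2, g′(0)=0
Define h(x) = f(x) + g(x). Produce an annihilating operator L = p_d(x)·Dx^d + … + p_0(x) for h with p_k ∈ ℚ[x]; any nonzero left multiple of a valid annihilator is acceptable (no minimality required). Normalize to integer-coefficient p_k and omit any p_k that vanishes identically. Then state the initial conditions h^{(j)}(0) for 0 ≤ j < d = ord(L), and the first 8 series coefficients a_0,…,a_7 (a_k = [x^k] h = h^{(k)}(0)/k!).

f: a_k = 0, -6, 9, -18, 81/2, -486/5, 243, -4374/7, …
g: a_k = -2, 0, 9, 0, -27/4, 0, 81/40, 0, …
Sum ⇒ L₀ = lclm(L_f,L_g) in ℚ(x)⟨Dx⟩.
L = (63 + 54·x + 81·x^2)·Dx + (9 + 45·x + 81·x^2 + 81·x^3)·Dx^2 + (7 + 6·x + 9·x^2)·Dx^3 + (1 + 5·x + 9·x^2 + 9·x^3)·Dx^4  (order 4).
h: a_k = -2, -6, 18, -18, 135/4, -486/5, 9801/40, -4374/7, …
ICs: h(0) = -2, h′(0) = -6, h′′(0) = 36, h′′′(0) = -108.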